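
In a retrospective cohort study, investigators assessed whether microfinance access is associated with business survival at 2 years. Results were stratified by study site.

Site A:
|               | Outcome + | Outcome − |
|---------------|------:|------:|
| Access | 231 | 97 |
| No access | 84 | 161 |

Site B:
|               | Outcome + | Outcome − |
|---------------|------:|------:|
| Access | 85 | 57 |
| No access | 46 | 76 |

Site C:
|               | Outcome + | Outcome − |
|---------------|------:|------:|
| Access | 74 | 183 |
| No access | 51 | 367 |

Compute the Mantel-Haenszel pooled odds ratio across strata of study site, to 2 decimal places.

3.41

OR_MH = Σ(aᵢdᵢ/nᵢ) / Σ(bᵢcᵢ/nᵢ), where nᵢ is the stratum total.
Stratum 1 (Site A): n = 573; a·d/n = 231·161/573 = 64.9058; b·c/n = 97·84/573 = 14.2199
Stratum 2 (Site B): n = 264; a·d/n = 85·76/264 = 24.4697; b·c/n = 57·46/264 = 9.9318
Stratum 3 (Site C): n = 675; a·d/n = 74·367/675 = 40.2341; b·c/n = 183·51/675 = 13.8267
OR_MH = (64.9058 + 24.4697 + 40.2341) / (14.2199 + 9.9318 + 13.8267) = 129.6095 / 37.9784 = 3.41272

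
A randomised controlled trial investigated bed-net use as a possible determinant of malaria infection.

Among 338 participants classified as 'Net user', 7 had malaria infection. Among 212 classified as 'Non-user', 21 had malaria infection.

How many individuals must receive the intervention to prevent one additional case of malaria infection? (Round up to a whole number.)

Risk in treated group = 7/338 = 0.02071; risk in control = 21/212 = 0.09906.
Absolute risk reduction = 0.09906 − 0.02071 = 0.07835
NNT = 1 / ARR = 1 / 0.07835 = 12.764 → round up → 13

13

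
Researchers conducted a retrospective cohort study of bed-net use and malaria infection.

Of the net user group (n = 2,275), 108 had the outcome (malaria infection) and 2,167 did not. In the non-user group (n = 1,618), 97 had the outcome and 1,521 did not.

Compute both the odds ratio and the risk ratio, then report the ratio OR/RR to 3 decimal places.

From the description: a = 108, b = 2167, c = 97, d = 1521.
OR = (108·1521)/(2167·97) = 164268/210199 = 0.78149
Risk in exposed = 108/2275 = 0.04747; risk in unexposed = 97/1618 = 0.05995; RR = 0.79186
OR/RR = 0.78149 / 0.79186 = 0.98690
The outcome is rare in both groups, so OR ≈ RR (ratio near 1).

0.987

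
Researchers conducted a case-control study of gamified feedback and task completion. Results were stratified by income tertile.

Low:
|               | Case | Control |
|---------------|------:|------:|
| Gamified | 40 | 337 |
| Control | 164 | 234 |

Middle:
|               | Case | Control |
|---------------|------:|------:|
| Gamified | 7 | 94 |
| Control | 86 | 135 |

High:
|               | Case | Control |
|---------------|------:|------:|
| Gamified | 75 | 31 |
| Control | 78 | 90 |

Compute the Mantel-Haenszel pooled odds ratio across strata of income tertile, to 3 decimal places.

OR_MH = Σ(aᵢdᵢ/nᵢ) / Σ(bᵢcᵢ/nᵢ), where nᵢ is the stratum total.
Stratum 1 (Low): n = 775; a·d/n = 40·234/775 = 12.0774; b·c/n = 337·164/775 = 71.3135
Stratum 2 (Middle): n = 322; a·d/n = 7·135/322 = 2.9348; b·c/n = 94·86/322 = 25.1056
Stratum 3 (High): n = 274; a·d/n = 75·90/274 = 24.6350; b·c/n = 31·78/274 = 8.8248
OR_MH = (12.0774 + 2.9348 + 24.6350) / (71.3135 + 25.1056 + 8.8248) = 39.6472 / 105.2440 = 0.37672

0.377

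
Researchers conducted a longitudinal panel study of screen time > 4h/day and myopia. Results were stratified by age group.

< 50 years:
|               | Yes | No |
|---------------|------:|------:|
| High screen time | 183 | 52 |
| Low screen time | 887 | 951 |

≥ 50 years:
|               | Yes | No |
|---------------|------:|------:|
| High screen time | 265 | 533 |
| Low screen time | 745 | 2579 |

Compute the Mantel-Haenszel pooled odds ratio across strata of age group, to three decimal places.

OR_MH = Σ(aᵢdᵢ/nᵢ) / Σ(bᵢcᵢ/nᵢ), where nᵢ is the stratum total.
Stratum 1 (< 50 years): n = 2073; a·d/n = 183·951/2073 = 83.9522; b·c/n = 52·887/2073 = 22.2499
Stratum 2 (≥ 50 years): n = 4122; a·d/n = 265·2579/4122 = 165.8018; b·c/n = 533·745/4122 = 96.3331
OR_MH = (83.9522 + 165.8018) / (22.2499 + 96.3331) = 249.7540 / 118.5830 = 2.10615

2.106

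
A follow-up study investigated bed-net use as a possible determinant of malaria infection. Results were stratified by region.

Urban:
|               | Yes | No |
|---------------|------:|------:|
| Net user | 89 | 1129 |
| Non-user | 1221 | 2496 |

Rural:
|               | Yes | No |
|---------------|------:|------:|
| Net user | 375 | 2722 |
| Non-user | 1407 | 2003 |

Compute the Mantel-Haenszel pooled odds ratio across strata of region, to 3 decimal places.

OR_MH = Σ(aᵢdᵢ/nᵢ) / Σ(bᵢcᵢ/nᵢ), where nᵢ is the stratum total.
Stratum 1 (Urban): n = 4935; a·d/n = 89·2496/4935 = 45.0140; b·c/n = 1129·1221/4935 = 279.3331
Stratum 2 (Rural): n = 6507; a·d/n = 375·2003/6507 = 115.4334; b·c/n = 2722·1407/6507 = 588.5745
OR_MH = (45.0140 + 115.4334) / (279.3331 + 588.5745) = 160.4474 / 867.9076 = 0.18487

0.185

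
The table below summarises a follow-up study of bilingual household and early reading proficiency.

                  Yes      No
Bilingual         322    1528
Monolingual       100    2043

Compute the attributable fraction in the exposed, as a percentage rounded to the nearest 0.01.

Cells: a = 322, b = 1528, c = 100, d = 2043.
Risk in exposed = 322/1850 = 0.17405; risk in unexposed = 100/2143 = 0.04666.
RR = 0.17405/0.04666 = 3.72998
AR% = (RR − 1)/RR × 100 = (3.72998 − 1)/3.72998 × 100 = 73.1902%

73.19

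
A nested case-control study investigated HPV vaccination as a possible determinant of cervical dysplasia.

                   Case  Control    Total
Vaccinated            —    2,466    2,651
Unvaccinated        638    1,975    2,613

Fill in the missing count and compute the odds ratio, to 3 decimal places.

The missing cell is in the exposed row: 2651 − 2466 = 185.
So a = 185, b = 2466, c = 638, d = 1975.
OR = (a·d)/(b·c) = (185 × 1975) / (2466 × 638) = 365375 / 1573308 = 0.23223

0.232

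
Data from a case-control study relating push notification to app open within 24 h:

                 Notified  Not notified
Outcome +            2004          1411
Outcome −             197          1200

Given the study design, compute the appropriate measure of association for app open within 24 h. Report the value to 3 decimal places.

Reading the table with exposure as columns: a = 2004 (Notified, case), b = 197 (Notified, non-case), c = 1411 (Not notified, case), d = 1200.
This is a case-control study: participants were sampled on outcome status, so risks in the source population cannot be estimated directly — relative risk is not valid here. The odds ratio is the appropriate measure.
OR = (a·d)/(b·c) = (2004 × 1200) / (197 × 1411) = 2404800 / 277967 = 8.65139

8.651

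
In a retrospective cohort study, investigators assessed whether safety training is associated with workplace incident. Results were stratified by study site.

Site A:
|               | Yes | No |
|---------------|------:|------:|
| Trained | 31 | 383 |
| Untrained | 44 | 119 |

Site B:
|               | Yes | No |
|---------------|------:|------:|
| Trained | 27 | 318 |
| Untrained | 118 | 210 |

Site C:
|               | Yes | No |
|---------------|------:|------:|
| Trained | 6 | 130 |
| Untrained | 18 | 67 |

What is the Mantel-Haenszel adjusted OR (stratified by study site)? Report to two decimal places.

OR_MH = Σ(aᵢdᵢ/nᵢ) / Σ(bᵢcᵢ/nᵢ), where nᵢ is the stratum total.
Stratum 1 (Site A): n = 577; a·d/n = 31·119/577 = 6.3934; b·c/n = 383·44/577 = 29.2062
Stratum 2 (Site B): n = 673; a·d/n = 27·210/673 = 8.4250; b·c/n = 318·118/673 = 55.7563
Stratum 3 (Site C): n = 221; a·d/n = 6·67/221 = 1.8190; b·c/n = 130·18/221 = 10.5882
OR_MH = (6.3934 + 8.4250 + 1.8190) / (29.2062 + 55.7563 + 10.5882) = 16.6374 / 95.5508 = 0.17412

0.17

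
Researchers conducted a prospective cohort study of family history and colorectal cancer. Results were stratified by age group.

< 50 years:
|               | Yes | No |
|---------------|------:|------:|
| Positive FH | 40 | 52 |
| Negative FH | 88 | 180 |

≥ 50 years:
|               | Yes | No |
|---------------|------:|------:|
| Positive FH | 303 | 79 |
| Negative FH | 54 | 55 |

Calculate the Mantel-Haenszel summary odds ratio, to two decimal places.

2.52

OR_MH = Σ(aᵢdᵢ/nᵢ) / Σ(bᵢcᵢ/nᵢ), where nᵢ is the stratum total.
Stratum 1 (< 50 years): n = 360; a·d/n = 40·180/360 = 20.0000; b·c/n = 52·88/360 = 12.7111
Stratum 2 (≥ 50 years): n = 491; a·d/n = 303·55/491 = 33.9409; b·c/n = 79·54/491 = 8.6884
OR_MH = (20.0000 + 33.9409) / (12.7111 + 8.6884) = 53.9409 / 21.3995 = 2.52066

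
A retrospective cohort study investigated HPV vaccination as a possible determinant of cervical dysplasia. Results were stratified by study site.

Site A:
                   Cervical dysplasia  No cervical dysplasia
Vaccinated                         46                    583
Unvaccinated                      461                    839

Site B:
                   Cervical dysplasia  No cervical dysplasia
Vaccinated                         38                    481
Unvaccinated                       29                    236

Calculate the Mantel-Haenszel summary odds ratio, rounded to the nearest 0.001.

0.200

OR_MH = Σ(aᵢdᵢ/nᵢ) / Σ(bᵢcᵢ/nᵢ), where nᵢ is the stratum total.
Stratum 1 (Site A): n = 1929; a·d/n = 46·839/1929 = 20.0073; b·c/n = 583·461/1929 = 139.3276
Stratum 2 (Site B): n = 784; a·d/n = 38·236/784 = 11.4388; b·c/n = 481·29/784 = 17.7921
OR_MH = (20.0073 + 11.4388) / (139.3276 + 17.7921) = 31.4460 / 157.1197 = 0.20014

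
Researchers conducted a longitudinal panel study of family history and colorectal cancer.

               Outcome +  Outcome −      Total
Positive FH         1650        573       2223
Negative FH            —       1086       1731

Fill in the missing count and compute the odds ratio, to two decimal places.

The missing cell is in the unexposed row: 1731 − 1086 = 645.
So a = 1650, b = 573, c = 645, d = 1086.
OR = (a·d)/(b·c) = (1650 × 1086) / (573 × 645) = 1791900 / 369585 = 4.84841

4.85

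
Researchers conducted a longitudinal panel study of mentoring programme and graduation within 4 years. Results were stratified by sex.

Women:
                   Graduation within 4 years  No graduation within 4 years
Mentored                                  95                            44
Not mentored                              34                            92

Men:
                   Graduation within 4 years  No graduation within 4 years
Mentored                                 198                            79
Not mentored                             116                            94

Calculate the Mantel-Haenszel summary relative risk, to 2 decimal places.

RR_MH = Σ(aᵢ·n₀ᵢ/nᵢ) / Σ(cᵢ·n₁ᵢ/nᵢ), with n₁ᵢ = aᵢ+bᵢ (exposed), n₀ᵢ = cᵢ+dᵢ (unexposed), nᵢ = n₁ᵢ+n₀ᵢ.
Stratum 1 (Women): n₁ = 139, n₀ = 126, n = 265; a·n₀/n = 95·126/265 = 45.1698; c·n₁/n = 34·139/265 = 17.8340
Stratum 2 (Men): n₁ = 277, n₀ = 210, n = 487; a·n₀/n = 198·210/487 = 85.3799; c·n₁/n = 116·277/487 = 65.9795
RR_MH = (45.1698 + 85.3799) / (17.8340 + 65.9795) = 130.5497 / 83.8134 = 1.55762

1.56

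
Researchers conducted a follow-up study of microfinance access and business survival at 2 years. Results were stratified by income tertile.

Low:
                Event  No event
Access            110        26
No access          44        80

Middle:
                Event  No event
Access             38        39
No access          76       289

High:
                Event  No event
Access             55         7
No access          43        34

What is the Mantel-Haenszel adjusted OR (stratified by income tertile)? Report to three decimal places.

OR_MH = Σ(aᵢdᵢ/nᵢ) / Σ(bᵢcᵢ/nᵢ), where nᵢ is the stratum total.
Stratum 1 (Low): n = 260; a·d/n = 110·80/260 = 33.8462; b·c/n = 26·44/260 = 4.4000
Stratum 2 (Middle): n = 442; a·d/n = 38·289/442 = 24.8462; b·c/n = 39·76/442 = 6.7059
Stratum 3 (High): n = 139; a·d/n = 55·34/139 = 13.4532; b·c/n = 7·43/139 = 2.1655
OR_MH = (33.8462 + 24.8462 + 13.4532) / (4.4000 + 6.7059 + 2.1655) = 72.1455 / 13.2713 = 5.43619

5.436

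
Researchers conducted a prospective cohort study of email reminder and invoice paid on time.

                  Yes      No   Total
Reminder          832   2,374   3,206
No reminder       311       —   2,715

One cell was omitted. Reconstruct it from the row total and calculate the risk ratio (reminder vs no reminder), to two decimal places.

The missing cell is in the unexposed row: 2715 − 311 = 2404.
So a = 832, b = 2374, c = 311, d = 2404.
RR = [a/(a+b)] / [c/(c+d)] = (832/3206) / (311/2715) = 0.25951/0.11455 = 2.26553

2.27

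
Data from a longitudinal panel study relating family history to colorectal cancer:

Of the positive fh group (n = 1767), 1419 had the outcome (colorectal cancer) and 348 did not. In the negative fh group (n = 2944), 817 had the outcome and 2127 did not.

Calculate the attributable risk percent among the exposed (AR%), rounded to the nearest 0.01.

From the description: a = 1419, b = 348, c = 817, d = 2127.
Risk in exposed = 1419/1767 = 0.80306; risk in unexposed = 817/2944 = 0.27751.
RR = 0.80306/0.27751 = 2.89375
AR% = (RR − 1)/RR × 100 = (2.89375 − 1)/2.89375 × 100 = 65.4428%

65.44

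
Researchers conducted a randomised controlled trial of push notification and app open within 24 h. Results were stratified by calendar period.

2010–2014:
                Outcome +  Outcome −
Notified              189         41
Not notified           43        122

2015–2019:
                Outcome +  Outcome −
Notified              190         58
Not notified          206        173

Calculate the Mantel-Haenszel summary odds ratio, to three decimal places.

OR_MH = Σ(aᵢdᵢ/nᵢ) / Σ(bᵢcᵢ/nᵢ), where nᵢ is the stratum total.
Stratum 1 (2010–2014): n = 395; a·d/n = 189·122/395 = 58.3747; b·c/n = 41·43/395 = 4.4633
Stratum 2 (2015–2019): n = 627; a·d/n = 190·173/627 = 52.4242; b·c/n = 58·206/627 = 19.0558
OR_MH = (58.3747 + 52.4242) / (4.4633 + 19.0558) = 110.7989 / 23.5191 = 4.71102

4.711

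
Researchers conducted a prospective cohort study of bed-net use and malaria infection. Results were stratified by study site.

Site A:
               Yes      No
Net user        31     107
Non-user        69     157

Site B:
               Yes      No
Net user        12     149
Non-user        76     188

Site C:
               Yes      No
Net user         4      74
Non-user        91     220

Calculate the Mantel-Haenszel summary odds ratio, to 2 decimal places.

OR_MH = Σ(aᵢdᵢ/nᵢ) / Σ(bᵢcᵢ/nᵢ), where nᵢ is the stratum total.
Stratum 1 (Site A): n = 364; a·d/n = 31·157/364 = 13.3709; b·c/n = 107·69/364 = 20.2830
Stratum 2 (Site B): n = 425; a·d/n = 12·188/425 = 5.3082; b·c/n = 149·76/425 = 26.6447
Stratum 3 (Site C): n = 389; a·d/n = 4·220/389 = 2.2622; b·c/n = 74·91/389 = 17.3111
OR_MH = (13.3709 + 5.3082 + 2.2622) / (20.2830 + 26.6447 + 17.3111) = 20.9413 / 64.2387 = 0.32599

0.33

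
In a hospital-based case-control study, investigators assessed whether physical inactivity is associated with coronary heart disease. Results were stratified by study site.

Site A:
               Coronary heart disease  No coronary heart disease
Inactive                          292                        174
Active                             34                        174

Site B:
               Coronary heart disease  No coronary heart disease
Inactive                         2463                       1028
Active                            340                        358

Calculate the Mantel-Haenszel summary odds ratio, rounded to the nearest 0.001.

OR_MH = Σ(aᵢdᵢ/nᵢ) / Σ(bᵢcᵢ/nᵢ), where nᵢ is the stratum total.
Stratum 1 (Site A): n = 674; a·d/n = 292·174/674 = 75.3828; b·c/n = 174·34/674 = 8.7774
Stratum 2 (Site B): n = 4189; a·d/n = 2463·358/4189 = 210.4927; b·c/n = 1028·340/4189 = 83.4376
OR_MH = (75.3828 + 210.4927) / (8.7774 + 83.4376) = 285.8755 / 92.2150 = 3.10010

3.100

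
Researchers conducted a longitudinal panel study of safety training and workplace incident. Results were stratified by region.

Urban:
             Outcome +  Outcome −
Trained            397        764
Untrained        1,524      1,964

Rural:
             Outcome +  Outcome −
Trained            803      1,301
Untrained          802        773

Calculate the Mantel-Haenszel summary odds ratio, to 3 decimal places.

OR_MH = Σ(aᵢdᵢ/nᵢ) / Σ(bᵢcᵢ/nᵢ), where nᵢ is the stratum total.
Stratum 1 (Urban): n = 4649; a·d/n = 397·1964/4649 = 167.7152; b·c/n = 764·1524/4649 = 250.4487
Stratum 2 (Rural): n = 3679; a·d/n = 803·773/3679 = 168.7195; b·c/n = 1301·802/3679 = 283.6102
OR_MH = (167.7152 + 168.7195) / (250.4487 + 283.6102) = 336.4347 / 534.0589 = 0.62996

0.630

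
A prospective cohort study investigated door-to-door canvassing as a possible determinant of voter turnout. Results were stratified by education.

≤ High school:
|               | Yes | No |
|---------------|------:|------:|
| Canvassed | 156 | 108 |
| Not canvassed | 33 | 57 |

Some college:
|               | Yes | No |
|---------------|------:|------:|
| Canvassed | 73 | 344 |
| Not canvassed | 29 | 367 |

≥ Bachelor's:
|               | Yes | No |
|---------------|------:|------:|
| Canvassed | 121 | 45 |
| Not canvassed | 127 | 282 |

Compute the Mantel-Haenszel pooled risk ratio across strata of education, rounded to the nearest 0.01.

RR_MH = Σ(aᵢ·n₀ᵢ/nᵢ) / Σ(cᵢ·n₁ᵢ/nᵢ), with n₁ᵢ = aᵢ+bᵢ (exposed), n₀ᵢ = cᵢ+dᵢ (unexposed), nᵢ = n₁ᵢ+n₀ᵢ.
Stratum 1 (≤ High school): n₁ = 264, n₀ = 90, n = 354; a·n₀/n = 156·90/354 = 39.6610; c·n₁/n = 33·264/354 = 24.6102
Stratum 2 (Some college): n₁ = 417, n₀ = 396, n = 813; a·n₀/n = 73·396/813 = 35.5572; c·n₁/n = 29·417/813 = 14.8745
Stratum 3 (≥ Bachelor's): n₁ = 166, n₀ = 409, n = 575; a·n₀/n = 121·409/575 = 86.0678; c·n₁/n = 127·166/575 = 36.6643
RR_MH = (39.6610 + 35.5572 + 86.0678) / (24.6102 + 14.8745 + 36.6643) = 161.2860 / 76.1491 = 2.11803

2.12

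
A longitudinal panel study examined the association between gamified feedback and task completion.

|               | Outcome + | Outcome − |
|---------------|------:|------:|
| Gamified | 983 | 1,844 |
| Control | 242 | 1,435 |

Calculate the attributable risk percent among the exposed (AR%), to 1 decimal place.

58.5

Cells: a = 983, b = 1844, c = 242, d = 1435.
Risk in exposed = 983/2827 = 0.34772; risk in unexposed = 242/1677 = 0.14431.
RR = 0.34772/0.14431 = 2.40960
AR% = (RR − 1)/RR × 100 = (2.40960 − 1)/2.40960 × 100 = 58.4994%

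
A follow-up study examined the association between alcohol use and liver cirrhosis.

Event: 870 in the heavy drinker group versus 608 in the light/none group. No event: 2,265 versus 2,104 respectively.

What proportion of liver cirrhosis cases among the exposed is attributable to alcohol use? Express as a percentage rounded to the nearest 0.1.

19.2

From the description: a = 870, b = 2265, c = 608, d = 2104.
Risk in exposed = 870/3135 = 0.27751; risk in unexposed = 608/2712 = 0.22419.
RR = 0.27751/0.22419 = 1.23785
AR% = (RR − 1)/RR × 100 = (1.23785 − 1)/1.23785 × 100 = 19.2147%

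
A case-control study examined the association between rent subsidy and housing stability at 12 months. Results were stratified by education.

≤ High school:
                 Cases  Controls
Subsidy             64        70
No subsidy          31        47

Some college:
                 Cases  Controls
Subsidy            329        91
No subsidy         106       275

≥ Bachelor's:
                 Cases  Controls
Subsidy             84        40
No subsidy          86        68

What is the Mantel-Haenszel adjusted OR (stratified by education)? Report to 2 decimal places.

OR_MH = Σ(aᵢdᵢ/nᵢ) / Σ(bᵢcᵢ/nᵢ), where nᵢ is the stratum total.
Stratum 1 (≤ High school): n = 212; a·d/n = 64·47/212 = 14.1887; b·c/n = 70·31/212 = 10.2358
Stratum 2 (Some college): n = 801; a·d/n = 329·275/801 = 112.9526; b·c/n = 91·106/801 = 12.0424
Stratum 3 (≥ Bachelor's): n = 278; a·d/n = 84·68/278 = 20.5468; b·c/n = 40·86/278 = 12.3741
OR_MH = (14.1887 + 112.9526 + 20.5468) / (10.2358 + 12.0424 + 12.3741) = 147.6880 / 34.6524 = 4.26199

4.26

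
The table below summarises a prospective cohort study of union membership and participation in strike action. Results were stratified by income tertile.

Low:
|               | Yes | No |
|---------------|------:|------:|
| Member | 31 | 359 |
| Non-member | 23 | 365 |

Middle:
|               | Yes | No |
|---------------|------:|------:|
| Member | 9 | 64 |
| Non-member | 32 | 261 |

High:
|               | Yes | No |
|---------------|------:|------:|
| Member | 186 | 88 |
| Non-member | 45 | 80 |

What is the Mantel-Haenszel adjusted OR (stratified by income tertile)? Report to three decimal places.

2.229

OR_MH = Σ(aᵢdᵢ/nᵢ) / Σ(bᵢcᵢ/nᵢ), where nᵢ is the stratum total.
Stratum 1 (Low): n = 778; a·d/n = 31·365/778 = 14.5437; b·c/n = 359·23/778 = 10.6131
Stratum 2 (Middle): n = 366; a·d/n = 9·261/366 = 6.4180; b·c/n = 64·32/366 = 5.5956
Stratum 3 (High): n = 399; a·d/n = 186·80/399 = 37.2932; b·c/n = 88·45/399 = 9.9248
OR_MH = (14.5437 + 6.4180 + 37.2932) / (10.6131 + 5.5956 + 9.9248) = 58.2550 / 26.1336 = 2.22913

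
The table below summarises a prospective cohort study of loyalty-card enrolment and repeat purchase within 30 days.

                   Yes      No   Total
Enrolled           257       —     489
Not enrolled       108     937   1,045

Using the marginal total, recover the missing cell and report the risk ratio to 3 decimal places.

5.085

The missing cell is in the exposed row: 489 − 257 = 232.
So a = 257, b = 232, c = 108, d = 937.
RR = [a/(a+b)] / [c/(c+d)] = (257/489) / (108/1045) = 0.52556/0.10335 = 5.08530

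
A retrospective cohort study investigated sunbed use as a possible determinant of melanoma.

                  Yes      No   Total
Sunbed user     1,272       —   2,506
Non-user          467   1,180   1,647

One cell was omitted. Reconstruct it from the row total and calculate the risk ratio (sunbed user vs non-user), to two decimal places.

1.79

The missing cell is in the exposed row: 2506 − 1272 = 1234.
So a = 1272, b = 1234, c = 467, d = 1180.
RR = [a/(a+b)] / [c/(c+d)] = (1272/2506) / (467/1647) = 0.50758/0.28355 = 1.79012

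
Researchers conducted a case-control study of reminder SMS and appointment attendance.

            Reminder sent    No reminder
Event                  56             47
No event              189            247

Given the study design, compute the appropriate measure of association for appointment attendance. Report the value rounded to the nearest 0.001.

Reading the table with exposure as columns: a = 56 (Reminder sent, case), b = 189 (Reminder sent, non-case), c = 47 (No reminder, case), d = 247.
This is a case-control study: participants were sampled on outcome status, so risks in the source population cannot be estimated directly — relative risk is not valid here. The odds ratio is the appropriate measure.
OR = (a·d)/(b·c) = (56 × 247) / (189 × 47) = 13832 / 8883 = 1.55713

1.557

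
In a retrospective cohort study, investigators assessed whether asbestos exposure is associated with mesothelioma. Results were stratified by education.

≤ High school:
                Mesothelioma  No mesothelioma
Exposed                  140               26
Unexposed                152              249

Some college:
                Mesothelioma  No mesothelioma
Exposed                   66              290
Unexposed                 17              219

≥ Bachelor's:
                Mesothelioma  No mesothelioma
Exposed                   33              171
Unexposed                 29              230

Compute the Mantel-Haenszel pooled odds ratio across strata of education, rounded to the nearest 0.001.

3.933

OR_MH = Σ(aᵢdᵢ/nᵢ) / Σ(bᵢcᵢ/nᵢ), where nᵢ is the stratum total.
Stratum 1 (≤ High school): n = 567; a·d/n = 140·249/567 = 61.4815; b·c/n = 26·152/567 = 6.9700
Stratum 2 (Some college): n = 592; a·d/n = 66·219/592 = 24.4155; b·c/n = 290·17/592 = 8.3277
Stratum 3 (≥ Bachelor's): n = 463; a·d/n = 33·230/463 = 16.3931; b·c/n = 171·29/463 = 10.7106
OR_MH = (61.4815 + 24.4155 + 16.3931) / (6.9700 + 8.3277 + 10.7106) = 102.2901 / 26.0083 = 3.93298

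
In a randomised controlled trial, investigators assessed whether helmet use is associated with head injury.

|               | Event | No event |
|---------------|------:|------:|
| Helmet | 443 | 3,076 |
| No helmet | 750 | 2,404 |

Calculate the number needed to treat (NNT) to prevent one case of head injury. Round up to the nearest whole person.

9

Risk in treated group = 443/3519 = 0.12589; risk in control = 750/3154 = 0.23779.
Absolute risk reduction = 0.23779 − 0.12589 = 0.11191
NNT = 1 / ARR = 1 / 0.11191 = 8.936 → round up → 9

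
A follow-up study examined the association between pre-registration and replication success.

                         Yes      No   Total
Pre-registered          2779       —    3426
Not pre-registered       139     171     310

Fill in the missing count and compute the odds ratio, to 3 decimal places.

The missing cell is in the exposed row: 3426 − 2779 = 647.
So a = 2779, b = 647, c = 139, d = 171.
OR = (a·d)/(b·c) = (2779 × 171) / (647 × 139) = 475209 / 89933 = 5.28403

5.284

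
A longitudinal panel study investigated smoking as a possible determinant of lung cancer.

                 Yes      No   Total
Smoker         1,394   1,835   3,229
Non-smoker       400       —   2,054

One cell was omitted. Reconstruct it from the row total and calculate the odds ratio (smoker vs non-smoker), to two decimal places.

3.14

The missing cell is in the unexposed row: 2054 − 400 = 1654.
So a = 1394, b = 1835, c = 400, d = 1654.
OR = (a·d)/(b·c) = (1394 × 1654) / (1835 × 400) = 2305676 / 734000 = 3.14125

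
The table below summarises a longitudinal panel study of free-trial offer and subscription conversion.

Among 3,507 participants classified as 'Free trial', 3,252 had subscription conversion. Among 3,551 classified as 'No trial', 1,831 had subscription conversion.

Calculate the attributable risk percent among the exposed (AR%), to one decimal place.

44.4

From the description: a = 3252, b = 255, c = 1831, d = 1720.
Risk in exposed = 3252/3507 = 0.92729; risk in unexposed = 1831/3551 = 0.51563.
RR = 0.92729/0.51563 = 1.79836
AR% = (RR − 1)/RR × 100 = (1.79836 − 1)/1.79836 × 100 = 44.3938%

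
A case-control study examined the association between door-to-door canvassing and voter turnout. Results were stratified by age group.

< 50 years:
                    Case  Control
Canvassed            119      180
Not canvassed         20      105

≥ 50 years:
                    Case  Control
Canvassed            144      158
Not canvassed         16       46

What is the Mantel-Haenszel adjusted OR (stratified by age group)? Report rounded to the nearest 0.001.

OR_MH = Σ(aᵢdᵢ/nᵢ) / Σ(bᵢcᵢ/nᵢ), where nᵢ is the stratum total.
Stratum 1 (< 50 years): n = 424; a·d/n = 119·105/424 = 29.4693; b·c/n = 180·20/424 = 8.4906
Stratum 2 (≥ 50 years): n = 364; a·d/n = 144·46/364 = 18.1978; b·c/n = 158·16/364 = 6.9451
OR_MH = (29.4693 + 18.1978) / (8.4906 + 6.9451) = 47.6671 / 15.4356 = 3.08813

3.088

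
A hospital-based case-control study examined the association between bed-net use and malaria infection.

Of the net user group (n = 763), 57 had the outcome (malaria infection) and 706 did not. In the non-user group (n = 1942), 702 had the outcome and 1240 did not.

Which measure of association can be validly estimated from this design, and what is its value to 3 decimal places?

From the description: a = 57, b = 706, c = 702, d = 1240.
This is a hospital-based case-control study: participants were sampled on outcome status, so risks in the source population cannot be estimated directly — relative risk is not valid here. The odds ratio is the appropriate measure.
OR = (a·d)/(b·c) = (57 × 1240) / (706 × 702) = 70680 / 495612 = 0.14261

0.143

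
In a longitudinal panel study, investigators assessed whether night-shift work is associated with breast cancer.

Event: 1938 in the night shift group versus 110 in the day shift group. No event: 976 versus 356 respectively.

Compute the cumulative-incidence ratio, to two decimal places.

2.82

From the description: a = 1938, b = 976, c = 110, d = 356.
Risk in exposed = 1938/2914 = 0.66507; risk in unexposed = 110/466 = 0.23605.
RR = 0.66507 / 0.23605 = 2.81746
The risk among the exposed is 2.82 times that among the unexposed.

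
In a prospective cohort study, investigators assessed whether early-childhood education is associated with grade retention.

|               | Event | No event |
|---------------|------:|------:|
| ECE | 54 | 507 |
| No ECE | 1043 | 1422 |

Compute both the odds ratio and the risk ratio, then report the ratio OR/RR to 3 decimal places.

Cells: a = 54, b = 507, c = 1043, d = 1422.
OR = (54·1422)/(507·1043) = 76788/528801 = 0.14521
Risk in exposed = 54/561 = 0.09626; risk in unexposed = 1043/2465 = 0.42312; RR = 0.22749
OR/RR = 0.14521 / 0.22749 = 0.63832
The outcome is not rare, so the OR lies further from 1 than the RR.

0.638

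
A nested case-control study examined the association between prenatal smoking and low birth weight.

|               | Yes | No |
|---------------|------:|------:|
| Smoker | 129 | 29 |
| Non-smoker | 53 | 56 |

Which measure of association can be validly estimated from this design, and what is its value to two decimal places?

Cells: a = 129, b = 29, c = 53, d = 56.
This is a nested case-control study: participants were sampled on outcome status, so risks in the source population cannot be estimated directly — relative risk is not valid here. The odds ratio is the appropriate measure.
OR = (a·d)/(b·c) = (129 × 56) / (29 × 53) = 7224 / 1537 = 4.70007

4.70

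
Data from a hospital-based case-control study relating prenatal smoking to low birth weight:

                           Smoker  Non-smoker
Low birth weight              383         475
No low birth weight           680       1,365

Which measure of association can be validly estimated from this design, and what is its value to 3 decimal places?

Reading the table with exposure as columns: a = 383 (Smoker, case), b = 680 (Smoker, non-case), c = 475 (Non-smoker, case), d = 1365.
This is a hospital-based case-control study: participants were sampled on outcome status, so risks in the source population cannot be estimated directly — relative risk is not valid here. The odds ratio is the appropriate measure.
OR = (a·d)/(b·c) = (383 × 1365) / (680 × 475) = 522795 / 323000 = 1.61856

1.619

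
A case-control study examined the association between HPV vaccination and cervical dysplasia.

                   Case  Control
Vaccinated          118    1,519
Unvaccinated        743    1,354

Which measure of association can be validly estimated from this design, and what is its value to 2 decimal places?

0.14

Cells: a = 118, b = 1519, c = 743, d = 1354.
This is a case-control study: participants were sampled on outcome status, so risks in the source population cannot be estimated directly — relative risk is not valid here. The odds ratio is the appropriate measure.
OR = (a·d)/(b·c) = (118 × 1354) / (1519 × 743) = 159772 / 1128617 = 0.14156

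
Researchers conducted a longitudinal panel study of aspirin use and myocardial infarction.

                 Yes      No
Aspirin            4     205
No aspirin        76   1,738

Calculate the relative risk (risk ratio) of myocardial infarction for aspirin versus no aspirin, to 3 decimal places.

Cells: a = 4, b = 205, c = 76, d = 1738.
Risk in exposed = 4/209 = 0.01914; risk in unexposed = 76/1814 = 0.04190.
RR = 0.01914 / 0.04190 = 0.45681
The risk is 54% lower among the exposed than among the unexposed.

0.457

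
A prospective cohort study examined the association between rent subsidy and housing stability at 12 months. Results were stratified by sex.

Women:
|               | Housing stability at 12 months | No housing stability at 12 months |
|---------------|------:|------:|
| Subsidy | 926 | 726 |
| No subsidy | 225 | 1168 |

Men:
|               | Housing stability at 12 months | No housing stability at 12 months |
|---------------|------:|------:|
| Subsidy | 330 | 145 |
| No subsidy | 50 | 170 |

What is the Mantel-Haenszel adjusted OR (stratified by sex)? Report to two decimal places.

6.80

OR_MH = Σ(aᵢdᵢ/nᵢ) / Σ(bᵢcᵢ/nᵢ), where nᵢ is the stratum total.
Stratum 1 (Women): n = 3045; a·d/n = 926·1168/3045 = 355.1947; b·c/n = 726·225/3045 = 53.6453
Stratum 2 (Men): n = 695; a·d/n = 330·170/695 = 80.7194; b·c/n = 145·50/695 = 10.4317
OR_MH = (355.1947 + 80.7194) / (53.6453 + 10.4317) = 435.9142 / 64.0770 = 6.80298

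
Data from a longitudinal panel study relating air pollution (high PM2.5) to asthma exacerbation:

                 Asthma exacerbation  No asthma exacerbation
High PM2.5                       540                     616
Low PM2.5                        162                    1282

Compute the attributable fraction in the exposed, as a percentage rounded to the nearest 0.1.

76.0

Cells: a = 540, b = 616, c = 162, d = 1282.
Risk in exposed = 540/1156 = 0.46713; risk in unexposed = 162/1444 = 0.11219.
RR = 0.46713/0.11219 = 4.16378
AR% = (RR − 1)/RR × 100 = (4.16378 − 1)/4.16378 × 100 = 75.9834%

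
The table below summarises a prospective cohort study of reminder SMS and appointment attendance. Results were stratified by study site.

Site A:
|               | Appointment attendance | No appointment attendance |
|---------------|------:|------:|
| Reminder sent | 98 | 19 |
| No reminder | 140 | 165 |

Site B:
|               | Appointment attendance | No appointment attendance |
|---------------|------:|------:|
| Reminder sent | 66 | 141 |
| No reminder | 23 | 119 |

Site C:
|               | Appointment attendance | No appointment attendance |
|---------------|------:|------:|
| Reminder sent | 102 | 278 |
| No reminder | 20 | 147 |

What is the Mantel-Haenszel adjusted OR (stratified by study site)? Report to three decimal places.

OR_MH = Σ(aᵢdᵢ/nᵢ) / Σ(bᵢcᵢ/nᵢ), where nᵢ is the stratum total.
Stratum 1 (Site A): n = 422; a·d/n = 98·165/422 = 38.3175; b·c/n = 19·140/422 = 6.3033
Stratum 2 (Site B): n = 349; a·d/n = 66·119/349 = 22.5043; b·c/n = 141·23/349 = 9.2923
Stratum 3 (Site C): n = 547; a·d/n = 102·147/547 = 27.4113; b·c/n = 278·20/547 = 10.1645
OR_MH = (38.3175 + 22.5043 + 27.4113) / (6.3033 + 9.2923 + 10.1645) = 88.2332 / 25.7601 = 3.42519

3.425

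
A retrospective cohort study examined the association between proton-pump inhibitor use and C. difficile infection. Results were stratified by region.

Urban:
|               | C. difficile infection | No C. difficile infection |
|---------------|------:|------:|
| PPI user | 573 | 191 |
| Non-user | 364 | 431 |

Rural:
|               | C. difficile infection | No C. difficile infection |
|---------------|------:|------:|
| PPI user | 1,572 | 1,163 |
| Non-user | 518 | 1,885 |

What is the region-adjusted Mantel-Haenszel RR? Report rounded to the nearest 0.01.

2.26

RR_MH = Σ(aᵢ·n₀ᵢ/nᵢ) / Σ(cᵢ·n₁ᵢ/nᵢ), with n₁ᵢ = aᵢ+bᵢ (exposed), n₀ᵢ = cᵢ+dᵢ (unexposed), nᵢ = n₁ᵢ+n₀ᵢ.
Stratum 1 (Urban): n₁ = 764, n₀ = 795, n = 1559; a·n₀/n = 573·795/1559 = 292.1969; c·n₁/n = 364·764/1559 = 178.3810
Stratum 2 (Rural): n₁ = 2735, n₀ = 2403, n = 5138; a·n₀/n = 1572·2403/5138 = 735.2114; c·n₁/n = 518·2735/5138 = 275.7357
RR_MH = (292.1969 + 735.2114) / (178.3810 + 275.7357) = 1027.4083 / 454.1167 = 2.26243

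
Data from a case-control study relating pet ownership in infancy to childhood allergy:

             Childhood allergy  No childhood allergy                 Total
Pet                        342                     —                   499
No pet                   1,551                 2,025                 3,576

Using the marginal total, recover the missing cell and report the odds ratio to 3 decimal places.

2.844

The missing cell is in the exposed row: 499 − 342 = 157.
So a = 342, b = 157, c = 1551, d = 2025.
OR = (a·d)/(b·c) = (342 × 2025) / (157 × 1551) = 692550 / 243507 = 2.84407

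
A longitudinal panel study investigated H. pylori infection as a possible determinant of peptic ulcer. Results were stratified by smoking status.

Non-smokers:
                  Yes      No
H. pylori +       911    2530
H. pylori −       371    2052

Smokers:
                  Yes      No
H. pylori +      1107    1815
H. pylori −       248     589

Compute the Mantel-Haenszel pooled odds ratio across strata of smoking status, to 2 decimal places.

1.76

OR_MH = Σ(aᵢdᵢ/nᵢ) / Σ(bᵢcᵢ/nᵢ), where nᵢ is the stratum total.
Stratum 1 (Non-smokers): n = 5864; a·d/n = 911·2052/5864 = 318.7879; b·c/n = 2530·371/5864 = 160.0665
Stratum 2 (Smokers): n = 3759; a·d/n = 1107·589/3759 = 173.4565; b·c/n = 1815·248/3759 = 119.7446
OR_MH = (318.7879 + 173.4565) / (160.0665 + 119.7446) = 492.2444 / 279.8111 = 1.75920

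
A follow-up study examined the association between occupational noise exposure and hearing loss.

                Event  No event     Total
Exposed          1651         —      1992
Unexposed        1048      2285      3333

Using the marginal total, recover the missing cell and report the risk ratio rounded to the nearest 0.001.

2.636

The missing cell is in the exposed row: 1992 − 1651 = 341.
So a = 1651, b = 341, c = 1048, d = 2285.
RR = [a/(a+b)] / [c/(c+d)] = (1651/1992) / (1048/3333) = 0.82882/0.31443 = 2.63592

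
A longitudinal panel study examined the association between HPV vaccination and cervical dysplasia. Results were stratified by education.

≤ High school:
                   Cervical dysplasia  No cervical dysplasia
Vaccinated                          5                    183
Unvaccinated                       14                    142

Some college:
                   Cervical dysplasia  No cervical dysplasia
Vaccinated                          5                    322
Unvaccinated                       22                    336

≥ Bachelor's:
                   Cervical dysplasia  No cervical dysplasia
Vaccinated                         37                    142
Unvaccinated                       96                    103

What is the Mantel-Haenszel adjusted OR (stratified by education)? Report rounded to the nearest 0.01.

OR_MH = Σ(aᵢdᵢ/nᵢ) / Σ(bᵢcᵢ/nᵢ), where nᵢ is the stratum total.
Stratum 1 (≤ High school): n = 344; a·d/n = 5·142/344 = 2.0640; b·c/n = 183·14/344 = 7.4477
Stratum 2 (Some college): n = 685; a·d/n = 5·336/685 = 2.4526; b·c/n = 322·22/685 = 10.3416
Stratum 3 (≥ Bachelor's): n = 378; a·d/n = 37·103/378 = 10.0820; b·c/n = 142·96/378 = 36.0635
OR_MH = (2.0640 + 2.4526 + 10.0820) / (7.4477 + 10.3416 + 36.0635) = 14.5985 / 53.8528 = 0.27108

0.27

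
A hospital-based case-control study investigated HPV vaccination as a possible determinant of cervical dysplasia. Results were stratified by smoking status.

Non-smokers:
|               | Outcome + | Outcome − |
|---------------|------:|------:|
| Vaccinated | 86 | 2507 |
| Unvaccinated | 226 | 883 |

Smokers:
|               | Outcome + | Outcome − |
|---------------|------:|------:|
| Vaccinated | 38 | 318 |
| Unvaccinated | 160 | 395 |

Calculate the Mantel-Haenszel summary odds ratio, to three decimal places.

OR_MH = Σ(aᵢdᵢ/nᵢ) / Σ(bᵢcᵢ/nᵢ), where nᵢ is the stratum total.
Stratum 1 (Non-smokers): n = 3702; a·d/n = 86·883/3702 = 20.5127; b·c/n = 2507·226/3702 = 153.0475
Stratum 2 (Smokers): n = 911; a·d/n = 38·395/911 = 16.4764; b·c/n = 318·160/911 = 55.8507
OR_MH = (20.5127 + 16.4764) / (153.0475 + 55.8507) = 36.9891 / 208.8983 = 0.17707

0.177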